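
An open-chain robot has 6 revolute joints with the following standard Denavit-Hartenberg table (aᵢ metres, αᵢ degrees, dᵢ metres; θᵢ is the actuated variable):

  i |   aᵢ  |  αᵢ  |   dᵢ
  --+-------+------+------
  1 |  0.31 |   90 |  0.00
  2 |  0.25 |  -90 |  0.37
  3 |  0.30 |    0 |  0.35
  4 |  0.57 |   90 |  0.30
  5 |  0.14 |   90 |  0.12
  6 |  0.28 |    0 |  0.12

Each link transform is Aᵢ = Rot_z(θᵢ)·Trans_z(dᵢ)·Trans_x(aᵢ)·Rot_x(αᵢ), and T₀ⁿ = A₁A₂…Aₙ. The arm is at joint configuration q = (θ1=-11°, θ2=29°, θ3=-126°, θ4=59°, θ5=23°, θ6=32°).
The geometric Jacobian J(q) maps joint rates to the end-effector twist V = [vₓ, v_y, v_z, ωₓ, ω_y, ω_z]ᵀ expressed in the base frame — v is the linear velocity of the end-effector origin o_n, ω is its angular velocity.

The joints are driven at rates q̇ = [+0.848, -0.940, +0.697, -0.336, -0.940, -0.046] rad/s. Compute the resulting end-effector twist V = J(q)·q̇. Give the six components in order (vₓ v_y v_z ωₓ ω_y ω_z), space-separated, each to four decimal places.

2.6362 -0.4903 0.0924 0.7975 1.1936 1.6169

o_n = [-0.1543, -1.6053, 0.6995]
J₁: ẑ×o_n = [1.6053, -0.1543, 0.0000], ω = ẑ
J2: z=[-0.1908, -0.9816, 0.0000] o=[0.3043, -0.0592, 0.0000] → [-0.6867, 0.1335, -0.1552, -0.1908, -0.9816, 0.0000]
J3: z=[-0.4759, 0.0925, 0.8746] o=[0.4483, -0.4641, 0.1212] → [1.0516, -0.2519, 0.5989, -0.4759, 0.0925, 0.8746]
J4: z=[-0.4759, 0.0925, 0.8746] o=[0.0841, -0.6405, 0.3418] → [0.8769, -0.0383, 0.4812, -0.4759, 0.0925, 0.8746]
J5: z=[-0.8649, -0.2299, -0.4463] o=[0.0324, -1.1650, 0.7122] → [-0.1936, 0.0723, 0.3379, -0.8649, -0.2299, -0.4463]
J6: z=[0.5005, -0.4637, -0.7311] o=[-0.0768, -1.3124, 0.7309] → [-0.1996, 0.0724, -0.1825, 0.5005, -0.4637, -0.7311]
V = J·q̇ = [2.6362, -0.4903, 0.0924, 0.7975, 1.1936, 1.6169]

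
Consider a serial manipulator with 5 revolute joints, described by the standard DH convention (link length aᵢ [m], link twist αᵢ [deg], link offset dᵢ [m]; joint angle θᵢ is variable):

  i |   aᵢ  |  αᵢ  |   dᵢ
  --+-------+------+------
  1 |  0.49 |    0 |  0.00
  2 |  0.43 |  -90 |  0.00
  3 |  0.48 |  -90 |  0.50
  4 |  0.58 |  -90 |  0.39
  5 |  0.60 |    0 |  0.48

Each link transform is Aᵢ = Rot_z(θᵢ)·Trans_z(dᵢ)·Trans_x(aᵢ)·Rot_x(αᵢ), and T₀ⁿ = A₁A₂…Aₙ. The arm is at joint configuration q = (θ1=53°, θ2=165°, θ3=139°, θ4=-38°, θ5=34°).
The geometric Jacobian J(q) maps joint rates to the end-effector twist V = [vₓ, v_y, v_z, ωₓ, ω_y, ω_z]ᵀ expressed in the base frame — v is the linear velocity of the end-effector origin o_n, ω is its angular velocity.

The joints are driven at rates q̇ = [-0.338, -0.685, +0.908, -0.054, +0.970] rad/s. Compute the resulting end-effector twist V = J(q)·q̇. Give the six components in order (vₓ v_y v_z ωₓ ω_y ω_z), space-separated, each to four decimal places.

o_n = [1.4337, 0.2848, -1.0247]
J₁: ẑ×o_n = [-0.2848, 1.4337, 0.0000], ω = ẑ
J2: z=[0.0000, 0.0000, 1.0000] o=[0.2949, 0.3913, 0.0000] → [0.1065, 1.1388, -0.0000, 0.0000, 0.0000, 1.0000]
J3: z=[0.6157, -0.7880, 0.0000] o=[-0.0440, 0.1266, 0.0000] → [0.8075, 0.6309, 1.2618, 0.6157, -0.7880, 0.0000]
J4: z=[0.5170, 0.4039, 0.7547] o=[0.5493, -0.0444, -0.3149] → [-0.5351, 1.0344, -0.1870, 0.5170, 0.4039, 0.7547]
J5: z=[-0.1190, 0.9070, -0.4039] o=[1.2426, 0.0441, -0.3204] → [-0.5416, -0.1610, -0.2020, -0.1190, 0.9070, -0.4039]
V = J·q̇ = [0.2600, -0.9039, 0.9599, 0.4157, 0.1425, -1.4555]

0.2600 -0.9039 0.9599 0.4157 0.1425 -1.4555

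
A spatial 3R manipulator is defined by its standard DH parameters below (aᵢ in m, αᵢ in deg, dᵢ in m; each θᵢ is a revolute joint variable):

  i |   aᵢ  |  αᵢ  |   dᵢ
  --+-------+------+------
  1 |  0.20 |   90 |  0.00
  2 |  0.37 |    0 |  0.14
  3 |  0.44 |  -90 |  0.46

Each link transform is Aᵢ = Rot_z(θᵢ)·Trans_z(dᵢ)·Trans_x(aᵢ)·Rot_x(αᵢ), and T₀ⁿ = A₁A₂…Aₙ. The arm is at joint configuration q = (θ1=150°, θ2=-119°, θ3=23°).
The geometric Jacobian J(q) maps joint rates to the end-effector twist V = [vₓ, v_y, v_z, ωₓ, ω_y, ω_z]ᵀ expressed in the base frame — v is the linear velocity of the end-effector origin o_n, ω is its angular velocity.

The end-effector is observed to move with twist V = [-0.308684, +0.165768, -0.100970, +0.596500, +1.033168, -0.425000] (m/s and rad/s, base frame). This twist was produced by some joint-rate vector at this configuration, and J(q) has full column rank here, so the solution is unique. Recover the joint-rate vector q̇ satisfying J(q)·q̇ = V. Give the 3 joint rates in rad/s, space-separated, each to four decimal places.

-0.4250 0.2570 0.9360

o_n = [0.3220, 0.5069, -0.7612]
J₁: ẑ×o_n = [-0.5069, 0.3220, 0.0000], ω = ẑ
J2: z=[0.5000, 0.8660, 0.0000] o=[-0.1732, 0.1000, 0.0000] → [-0.6592, 0.3806, -0.2254, 0.5000, 0.8660, 0.0000]
J3: z=[0.5000, 0.8660, 0.0000] o=[0.0521, 0.1316, -0.3236] → [-0.3790, 0.2188, -0.0460, 0.5000, 0.8660, 0.0000]
q̇ = J⁺·V = [-0.4250, 0.2570, 0.9360]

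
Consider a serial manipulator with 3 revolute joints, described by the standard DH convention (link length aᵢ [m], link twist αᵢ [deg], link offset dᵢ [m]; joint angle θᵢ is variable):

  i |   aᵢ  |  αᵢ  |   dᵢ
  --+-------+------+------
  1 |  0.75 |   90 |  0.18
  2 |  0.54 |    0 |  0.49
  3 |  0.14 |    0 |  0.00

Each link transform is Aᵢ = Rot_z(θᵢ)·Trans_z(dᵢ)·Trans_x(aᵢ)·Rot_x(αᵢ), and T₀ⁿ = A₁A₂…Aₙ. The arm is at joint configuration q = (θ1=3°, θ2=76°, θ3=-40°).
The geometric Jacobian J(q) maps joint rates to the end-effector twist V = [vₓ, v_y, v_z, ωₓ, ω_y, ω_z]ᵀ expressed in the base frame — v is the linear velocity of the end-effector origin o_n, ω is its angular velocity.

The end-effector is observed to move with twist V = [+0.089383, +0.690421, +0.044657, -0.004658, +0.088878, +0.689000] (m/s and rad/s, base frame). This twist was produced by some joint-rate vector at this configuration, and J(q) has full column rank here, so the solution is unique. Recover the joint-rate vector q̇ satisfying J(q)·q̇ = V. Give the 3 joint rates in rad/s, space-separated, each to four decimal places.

0.6890 0.4190 -0.5080

o_n = [1.0182, -0.4373, 0.7862]
J₁: ẑ×o_n = [0.4373, 1.0182, -0.0000], ω = ẑ
J2: z=[0.0523, -0.9986, 0.0000] o=[0.7490, 0.0393, 0.1800] → [-0.6054, -0.0317, 0.2439, 0.0523, -0.9986, 0.0000]
J3: z=[0.0523, -0.9986, 0.0000] o=[0.9051, -0.4432, 0.7040] → [-0.0822, -0.0043, 0.1133, 0.0523, -0.9986, 0.0000]
q̇ = J⁺·V = [0.6890, 0.4190, -0.5080]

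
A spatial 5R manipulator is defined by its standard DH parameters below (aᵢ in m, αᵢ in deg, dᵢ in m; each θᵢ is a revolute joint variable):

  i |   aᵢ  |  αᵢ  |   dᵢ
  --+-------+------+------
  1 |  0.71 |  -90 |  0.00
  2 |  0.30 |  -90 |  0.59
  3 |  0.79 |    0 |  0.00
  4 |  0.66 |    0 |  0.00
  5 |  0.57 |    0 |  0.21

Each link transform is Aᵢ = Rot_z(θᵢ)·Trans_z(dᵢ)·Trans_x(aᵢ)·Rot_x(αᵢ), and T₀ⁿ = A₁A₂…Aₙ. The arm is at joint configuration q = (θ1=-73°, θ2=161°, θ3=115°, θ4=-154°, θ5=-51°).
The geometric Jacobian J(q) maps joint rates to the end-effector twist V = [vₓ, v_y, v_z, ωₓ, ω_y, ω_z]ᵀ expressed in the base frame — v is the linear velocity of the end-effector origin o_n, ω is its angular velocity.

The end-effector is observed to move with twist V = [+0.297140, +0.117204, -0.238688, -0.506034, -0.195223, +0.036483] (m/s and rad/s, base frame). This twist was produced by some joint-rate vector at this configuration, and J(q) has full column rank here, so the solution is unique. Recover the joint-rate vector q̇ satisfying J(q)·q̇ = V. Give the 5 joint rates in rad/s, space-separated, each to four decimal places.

0.1490 -0.5410 -0.3810 -0.4330 0.6950

o_n = [0.8770, 0.0708, 0.0426]
J₁: ẑ×o_n = [-0.0708, 0.8770, 0.0000], ω = ẑ
J2: z=[0.9563, 0.2924, 0.0000] o=[0.2076, -0.6790, 0.0000] → [0.0125, -0.0407, 0.5213, 0.9563, 0.2924, 0.0000]
J3: z=[-0.0952, 0.3113, 0.9455] o=[0.6889, -0.2352, -0.0977] → [-0.2457, 0.1912, -0.0877, -0.0952, 0.3113, 0.9455]
J4: z=[-0.0952, 0.3113, 0.9455] o=[0.0965, -0.7464, 0.0110] → [-0.7629, 0.7410, -0.3208, -0.0952, 0.3113, 0.9455]
J5: z=[-0.0952, 0.3113, 0.9455] o=[0.3519, -0.1612, -0.1560] → [-0.1576, 0.5154, -0.1856, -0.0952, 0.3113, 0.9455]
q̇ = J⁺·V = [0.1490, -0.5410, -0.3810, -0.4330, 0.6950]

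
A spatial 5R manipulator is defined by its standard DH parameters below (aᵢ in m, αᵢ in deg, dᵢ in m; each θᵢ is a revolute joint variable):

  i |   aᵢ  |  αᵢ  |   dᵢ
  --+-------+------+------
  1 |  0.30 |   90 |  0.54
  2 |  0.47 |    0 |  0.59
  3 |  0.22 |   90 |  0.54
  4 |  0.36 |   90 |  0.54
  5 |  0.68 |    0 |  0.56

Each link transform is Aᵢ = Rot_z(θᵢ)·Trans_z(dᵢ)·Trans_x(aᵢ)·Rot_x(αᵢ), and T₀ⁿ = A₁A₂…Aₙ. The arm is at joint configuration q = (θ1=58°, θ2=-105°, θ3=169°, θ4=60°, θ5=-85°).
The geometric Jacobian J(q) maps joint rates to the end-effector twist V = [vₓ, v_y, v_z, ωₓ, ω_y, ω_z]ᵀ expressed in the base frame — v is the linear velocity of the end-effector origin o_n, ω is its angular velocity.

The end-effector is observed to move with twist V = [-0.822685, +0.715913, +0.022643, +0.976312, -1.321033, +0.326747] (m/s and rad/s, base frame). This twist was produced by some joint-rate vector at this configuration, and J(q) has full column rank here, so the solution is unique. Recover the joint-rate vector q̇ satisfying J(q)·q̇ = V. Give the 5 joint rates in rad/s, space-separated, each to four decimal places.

0.8170 0.7080 0.4130 -0.3270 -0.8140

o_n = [1.2703, -0.2563, 0.9683]
J₁: ẑ×o_n = [0.2563, 1.2703, -0.0000], ω = ẑ
J2: z=[0.8480, -0.5299, 0.0000] o=[0.1590, 0.2544, 0.5400] → [-0.2270, -0.3632, 0.1558, 0.8480, -0.5299, 0.0000]
J3: z=[0.8480, -0.5299, 0.0000] o=[0.5949, -0.1614, 0.0860] → [-0.4675, -0.7482, 0.2774, 0.8480, -0.5299, 0.0000]
J4: z=[0.4763, 0.7622, -0.4384] o=[1.1039, -0.3658, 0.2837] → [0.5698, -0.3990, -0.0747, 0.4763, 0.7622, -0.4384]
J5: z=[-0.2228, 0.5869, 0.7784] o=[1.6673, -0.0525, 0.2088] → [0.6044, -0.1398, 0.2784, -0.2228, 0.5869, 0.7784]
q̇ = J⁺·V = [0.8170, 0.7080, 0.4130, -0.3270, -0.8140]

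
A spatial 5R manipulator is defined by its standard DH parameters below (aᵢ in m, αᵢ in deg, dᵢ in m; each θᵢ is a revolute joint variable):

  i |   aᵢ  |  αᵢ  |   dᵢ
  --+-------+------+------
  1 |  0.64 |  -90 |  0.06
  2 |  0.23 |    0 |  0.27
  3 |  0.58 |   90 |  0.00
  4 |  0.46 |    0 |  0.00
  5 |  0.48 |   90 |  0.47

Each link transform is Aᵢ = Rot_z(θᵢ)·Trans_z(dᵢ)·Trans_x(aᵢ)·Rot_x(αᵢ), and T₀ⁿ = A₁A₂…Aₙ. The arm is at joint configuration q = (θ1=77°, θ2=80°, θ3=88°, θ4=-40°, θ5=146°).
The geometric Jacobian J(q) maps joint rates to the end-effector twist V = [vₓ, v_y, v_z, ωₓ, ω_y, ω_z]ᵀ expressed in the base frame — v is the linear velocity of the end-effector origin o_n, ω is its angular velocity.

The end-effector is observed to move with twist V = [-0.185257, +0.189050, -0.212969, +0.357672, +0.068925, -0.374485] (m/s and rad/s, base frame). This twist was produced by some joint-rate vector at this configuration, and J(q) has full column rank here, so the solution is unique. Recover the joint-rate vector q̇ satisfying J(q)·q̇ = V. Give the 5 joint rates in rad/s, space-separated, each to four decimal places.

o_n = [-0.4257, 0.0932, -0.7926]
J₁: ẑ×o_n = [-0.0932, -0.4257, 0.0000], ω = ẑ
J2: z=[-0.9744, 0.2250, 0.0000] o=[0.1440, 0.6236, 0.0600] → [-0.1918, -0.8307, 0.6449, -0.9744, 0.2250, 0.0000]
J3: z=[-0.9744, 0.2250, 0.0000] o=[-0.1101, 0.7232, -0.1665] → [-0.1408, -0.6100, 0.6849, -0.9744, 0.2250, 0.0000]
J4: z=[0.0468, 0.2026, -0.9781] o=[-0.2377, 0.1705, -0.2871] → [-0.1780, 0.2075, 0.0345, 0.0468, 0.2026, -0.9781]
J5: z=[0.0468, 0.2026, -0.9781] o=[-0.0272, -0.2319, -0.3604] → [0.2304, 0.4100, 0.0959, 0.0468, 0.2026, -0.9781]
q̇ = J⁺·V = [0.3200, -0.0640, -0.2690, 0.9040, -0.1940]

0.3200 -0.0640 -0.2690 0.9040 -0.1940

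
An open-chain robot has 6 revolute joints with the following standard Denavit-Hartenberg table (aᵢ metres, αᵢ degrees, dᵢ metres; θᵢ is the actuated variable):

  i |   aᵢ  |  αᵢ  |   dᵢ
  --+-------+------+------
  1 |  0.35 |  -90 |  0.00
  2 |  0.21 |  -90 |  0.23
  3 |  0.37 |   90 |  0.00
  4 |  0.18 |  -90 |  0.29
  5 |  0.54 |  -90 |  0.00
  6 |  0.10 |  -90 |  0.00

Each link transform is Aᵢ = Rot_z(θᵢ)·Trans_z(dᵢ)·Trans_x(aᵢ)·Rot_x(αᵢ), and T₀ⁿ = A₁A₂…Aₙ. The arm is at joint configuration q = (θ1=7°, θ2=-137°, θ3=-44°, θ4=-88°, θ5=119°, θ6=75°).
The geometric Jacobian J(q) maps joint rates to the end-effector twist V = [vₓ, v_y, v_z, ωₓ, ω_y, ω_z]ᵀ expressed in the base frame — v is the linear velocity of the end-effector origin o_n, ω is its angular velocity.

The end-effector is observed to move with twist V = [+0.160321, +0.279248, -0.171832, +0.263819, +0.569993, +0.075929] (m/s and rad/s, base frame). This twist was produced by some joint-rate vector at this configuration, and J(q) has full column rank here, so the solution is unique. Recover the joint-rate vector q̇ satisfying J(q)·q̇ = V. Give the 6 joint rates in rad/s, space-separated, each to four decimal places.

-0.2260 -0.6490 -0.3030 0.4760 0.8210 0.8250

o_n = [-0.0209, 0.2697, 0.4393]
J₁: ẑ×o_n = [-0.2697, -0.0209, 0.0000], ω = ẑ
J2: z=[-0.1219, 0.9925, 0.0000] o=[0.3474, 0.0427, 0.0000] → [0.4361, 0.0535, 0.3378, -0.1219, 0.9925, 0.0000]
J3: z=[0.6769, 0.0831, 0.7314] o=[0.1669, 0.2522, 0.1432] → [0.0118, -0.3378, 0.0275, 0.6769, 0.0831, 0.7314]
J4: z=[0.4166, 0.7759, -0.4738] o=[-0.0576, 0.4836, 0.3247] → [-0.0124, -0.0652, -0.1176, 0.4166, 0.7759, -0.4738]
J5: z=[-0.5828, 0.6279, 0.5158] o=[-0.0624, 0.6976, 0.0589] → [0.4596, 0.2432, 0.2233, -0.5828, 0.6279, 0.5158]
J6: z=[0.8122, 0.4297, 0.3946] o=[-0.0765, 0.3472, 0.4695] → [0.0176, 0.0464, -0.0868, 0.8122, 0.4297, 0.3946]
q̇ = J⁺·V = [-0.2260, -0.6490, -0.3030, 0.4760, 0.8210, 0.8250]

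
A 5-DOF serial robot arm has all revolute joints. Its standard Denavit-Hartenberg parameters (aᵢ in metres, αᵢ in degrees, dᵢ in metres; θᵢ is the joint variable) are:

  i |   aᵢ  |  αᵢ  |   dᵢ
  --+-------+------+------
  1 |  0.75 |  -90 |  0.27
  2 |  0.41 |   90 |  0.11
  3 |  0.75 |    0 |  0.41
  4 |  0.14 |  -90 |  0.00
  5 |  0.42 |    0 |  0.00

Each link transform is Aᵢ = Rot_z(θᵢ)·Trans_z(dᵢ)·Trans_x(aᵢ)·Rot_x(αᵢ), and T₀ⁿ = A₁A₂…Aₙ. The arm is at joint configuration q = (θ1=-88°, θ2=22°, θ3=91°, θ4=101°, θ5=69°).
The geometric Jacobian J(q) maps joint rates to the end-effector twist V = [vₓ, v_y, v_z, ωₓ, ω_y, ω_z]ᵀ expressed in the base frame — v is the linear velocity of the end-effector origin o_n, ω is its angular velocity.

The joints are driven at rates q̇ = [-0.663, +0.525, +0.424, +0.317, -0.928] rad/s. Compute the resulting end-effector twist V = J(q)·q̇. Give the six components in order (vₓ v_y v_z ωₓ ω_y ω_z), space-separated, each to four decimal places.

-0.8627 -0.0157 0.3068 1.4353 -0.0486 0.0963

o_n = [0.8291, -0.8328, 0.2444]
J₁: ẑ×o_n = [0.8328, 0.8291, -0.0000], ω = ẑ
J2: z=[0.9994, 0.0349, 0.0000] o=[0.0262, -0.7495, 0.2700] → [-0.0009, 0.0256, -0.1112, 0.9994, 0.0349, 0.0000]
J3: z=[0.0131, -0.3744, 0.9272] o=[0.1494, -1.1256, 0.1164] → [-0.3194, 0.6285, 0.2583, 0.0131, -0.3744, 0.9272]
J4: z=[0.0131, -0.3744, 0.9272] o=[0.9037, -1.2408, 0.5015] → [-0.2820, -0.0659, -0.0226, 0.0131, -0.3744, 0.9272]
J5: z=[-0.9708, -0.2268, -0.0779] o=[0.8702, -1.1149, 0.5528] → [0.0919, -0.2962, -0.2832, -0.9708, -0.2268, -0.0779]
V = J·q̇ = [-0.8627, -0.0157, 0.3068, 1.4353, -0.0486, 0.0963]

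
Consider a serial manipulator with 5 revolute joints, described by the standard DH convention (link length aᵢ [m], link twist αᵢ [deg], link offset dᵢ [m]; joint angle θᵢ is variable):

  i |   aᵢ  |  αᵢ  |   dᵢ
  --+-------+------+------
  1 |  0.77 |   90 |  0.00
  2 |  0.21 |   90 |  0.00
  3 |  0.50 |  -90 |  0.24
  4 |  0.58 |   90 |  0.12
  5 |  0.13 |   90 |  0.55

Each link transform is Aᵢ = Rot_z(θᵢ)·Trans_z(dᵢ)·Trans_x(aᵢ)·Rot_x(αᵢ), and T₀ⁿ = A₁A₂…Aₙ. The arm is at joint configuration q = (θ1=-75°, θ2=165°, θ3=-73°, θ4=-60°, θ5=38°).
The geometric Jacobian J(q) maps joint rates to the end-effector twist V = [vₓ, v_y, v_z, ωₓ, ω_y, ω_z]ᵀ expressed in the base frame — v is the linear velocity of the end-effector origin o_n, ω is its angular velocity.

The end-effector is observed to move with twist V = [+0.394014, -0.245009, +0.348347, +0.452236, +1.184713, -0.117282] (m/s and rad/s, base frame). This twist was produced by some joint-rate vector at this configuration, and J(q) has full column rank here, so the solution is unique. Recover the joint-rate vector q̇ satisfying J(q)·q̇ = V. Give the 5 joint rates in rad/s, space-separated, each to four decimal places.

-0.6260 -0.3780 0.6170 0.9680 -0.7830

o_n = [0.4270, -0.4711, 1.1998]
J₁: ẑ×o_n = [0.4711, 0.4270, -0.0000], ω = ẑ
J2: z=[-0.9659, -0.2588, 0.0000] o=[0.1993, -0.7438, 0.0000] → [-0.3105, 1.1589, -0.2044, -0.9659, -0.2588, 0.0000]
J3: z=[0.0670, -0.2500, 0.9659] o=[0.1468, -0.5478, 0.0544] → [-0.3604, 0.1939, 0.0752, 0.0670, -0.2500, 0.9659]
J4: z=[-0.5215, 0.8166, 0.2475] o=[0.5882, -0.3477, 0.3240] → [0.7457, 0.4168, 0.1960, -0.5215, 0.8166, 0.2475]
J5: z=[-0.7032, -0.5756, 0.4174] o=[0.8059, -0.2244, 0.8608] → [-0.0921, 0.0802, -0.0446, -0.7032, -0.5756, 0.4174]
q̇ = J⁺·V = [-0.6260, -0.3780, 0.6170, 0.9680, -0.7830]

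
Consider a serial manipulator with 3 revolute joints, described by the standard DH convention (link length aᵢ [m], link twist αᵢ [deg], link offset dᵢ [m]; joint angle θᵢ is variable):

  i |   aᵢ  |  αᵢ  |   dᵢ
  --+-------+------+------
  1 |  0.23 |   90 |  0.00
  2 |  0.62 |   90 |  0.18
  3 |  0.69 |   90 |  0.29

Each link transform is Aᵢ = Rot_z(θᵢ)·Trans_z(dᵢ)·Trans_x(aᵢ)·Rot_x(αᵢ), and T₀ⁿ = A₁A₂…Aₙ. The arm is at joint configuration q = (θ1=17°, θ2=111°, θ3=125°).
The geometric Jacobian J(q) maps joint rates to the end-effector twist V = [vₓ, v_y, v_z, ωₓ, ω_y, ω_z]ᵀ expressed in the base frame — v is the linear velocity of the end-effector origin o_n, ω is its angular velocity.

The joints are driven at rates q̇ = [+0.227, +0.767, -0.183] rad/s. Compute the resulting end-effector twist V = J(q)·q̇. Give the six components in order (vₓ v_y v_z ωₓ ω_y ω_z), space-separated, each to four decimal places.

o_n = [0.6199, -0.5897, 0.3133]
J₁: ẑ×o_n = [0.5897, 0.6199, -0.0000], ω = ẑ
J2: z=[0.2924, -0.9563, 0.0000] o=[0.2200, 0.0672, 0.0000] → [-0.2996, -0.0916, 0.1904, 0.2924, -0.9563, 0.0000]
J3: z=[0.8928, 0.2730, 0.3584] o=[0.0601, -0.1699, 0.5788] → [0.0780, 0.4377, -0.5277, 0.8928, 0.2730, 0.3584]
V = J·q̇ = [-0.1102, -0.0096, 0.2426, 0.0609, -0.7834, 0.1614]

-0.1102 -0.0096 0.2426 0.0609 -0.7834 0.1614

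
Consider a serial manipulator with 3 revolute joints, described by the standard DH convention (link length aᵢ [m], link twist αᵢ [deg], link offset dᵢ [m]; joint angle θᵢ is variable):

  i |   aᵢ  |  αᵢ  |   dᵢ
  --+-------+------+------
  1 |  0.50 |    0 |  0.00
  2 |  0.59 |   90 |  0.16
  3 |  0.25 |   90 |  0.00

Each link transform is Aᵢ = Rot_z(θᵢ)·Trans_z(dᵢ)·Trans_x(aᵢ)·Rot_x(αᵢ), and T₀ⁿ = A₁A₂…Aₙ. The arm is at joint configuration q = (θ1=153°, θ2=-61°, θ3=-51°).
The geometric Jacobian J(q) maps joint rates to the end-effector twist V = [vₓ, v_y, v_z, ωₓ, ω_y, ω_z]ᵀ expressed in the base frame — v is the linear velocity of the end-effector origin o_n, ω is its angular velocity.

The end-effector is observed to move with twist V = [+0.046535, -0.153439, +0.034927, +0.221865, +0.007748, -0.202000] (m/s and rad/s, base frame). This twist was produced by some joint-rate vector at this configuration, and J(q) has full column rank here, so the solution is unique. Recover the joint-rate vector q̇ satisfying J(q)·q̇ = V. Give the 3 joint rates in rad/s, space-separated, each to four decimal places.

o_n = [-0.4716, 0.9739, -0.0343]
J₁: ẑ×o_n = [-0.9739, -0.4716, 0.0000], ω = ẑ
J2: z=[0.0000, 0.0000, 1.0000] o=[-0.4455, 0.2270, 0.0000] → [-0.7469, -0.0261, 0.0000, 0.0000, 0.0000, 1.0000]
J3: z=[0.9994, 0.0349, 0.0000] o=[-0.4661, 0.8166, 0.1600] → [-0.0068, 0.1942, 0.1573, 0.9994, 0.0349, 0.0000]
q̇ = J⁺·V = [0.4530, -0.6550, 0.2220]

0.4530 -0.6550 0.2220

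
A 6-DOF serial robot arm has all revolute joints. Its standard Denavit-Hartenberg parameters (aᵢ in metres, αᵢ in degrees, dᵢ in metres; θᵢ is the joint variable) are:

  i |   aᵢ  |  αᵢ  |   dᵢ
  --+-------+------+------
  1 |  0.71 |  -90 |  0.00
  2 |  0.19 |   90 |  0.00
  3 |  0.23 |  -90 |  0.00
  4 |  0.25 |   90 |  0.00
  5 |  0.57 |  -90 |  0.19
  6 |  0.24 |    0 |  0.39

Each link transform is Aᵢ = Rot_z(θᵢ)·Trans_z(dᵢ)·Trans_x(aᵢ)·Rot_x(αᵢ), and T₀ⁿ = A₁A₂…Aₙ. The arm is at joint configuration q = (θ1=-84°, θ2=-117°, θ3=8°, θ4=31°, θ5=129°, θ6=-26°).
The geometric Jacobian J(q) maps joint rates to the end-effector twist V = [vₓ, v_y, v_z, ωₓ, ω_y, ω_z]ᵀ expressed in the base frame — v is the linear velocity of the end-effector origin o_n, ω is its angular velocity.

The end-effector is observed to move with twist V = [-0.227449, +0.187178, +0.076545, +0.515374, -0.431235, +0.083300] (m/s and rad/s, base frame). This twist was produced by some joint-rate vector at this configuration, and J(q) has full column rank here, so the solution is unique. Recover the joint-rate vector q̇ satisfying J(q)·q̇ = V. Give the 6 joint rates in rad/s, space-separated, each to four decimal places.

o_n = [0.3694, -0.1716, -0.1959]
J₁: ẑ×o_n = [0.1716, 0.3694, -0.0000], ω = ẑ
J2: z=[0.9945, 0.1045, 0.0000] o=[0.0742, -0.7061, 0.0000] → [-0.0205, 0.1949, 0.5007, 0.9945, 0.1045, 0.0000]
J3: z=[-0.0931, 0.8861, -0.4540] o=[0.0652, -0.6203, 0.1693] → [-0.1199, -0.1721, -0.3114, -0.0931, 0.8861, -0.4540]
J4: z=[0.9914, 0.0407, -0.1240] o=[0.0862, -0.5141, 0.3722] → [0.0194, 0.5282, 0.3280, 0.9914, 0.0407, -0.1240]
J5: z=[-0.0327, 0.9973, 0.0653] o=[0.1178, -0.5293, 0.6198] → [-0.8369, -0.0103, -0.2627, -0.0327, 0.9973, 0.0653]
J6: z=[-0.7221, 0.0216, -0.6914] o=[0.5055, -0.3000, 0.2221] → [0.0798, -0.2078, -0.0898, -0.7221, 0.0216, -0.6914]
q̇ = J⁺·V = [-0.6650, -0.6410, -0.6220, 0.5590, 0.1810, -0.7570]

-0.6650 -0.6410 -0.6220 0.5590 0.1810 -0.7570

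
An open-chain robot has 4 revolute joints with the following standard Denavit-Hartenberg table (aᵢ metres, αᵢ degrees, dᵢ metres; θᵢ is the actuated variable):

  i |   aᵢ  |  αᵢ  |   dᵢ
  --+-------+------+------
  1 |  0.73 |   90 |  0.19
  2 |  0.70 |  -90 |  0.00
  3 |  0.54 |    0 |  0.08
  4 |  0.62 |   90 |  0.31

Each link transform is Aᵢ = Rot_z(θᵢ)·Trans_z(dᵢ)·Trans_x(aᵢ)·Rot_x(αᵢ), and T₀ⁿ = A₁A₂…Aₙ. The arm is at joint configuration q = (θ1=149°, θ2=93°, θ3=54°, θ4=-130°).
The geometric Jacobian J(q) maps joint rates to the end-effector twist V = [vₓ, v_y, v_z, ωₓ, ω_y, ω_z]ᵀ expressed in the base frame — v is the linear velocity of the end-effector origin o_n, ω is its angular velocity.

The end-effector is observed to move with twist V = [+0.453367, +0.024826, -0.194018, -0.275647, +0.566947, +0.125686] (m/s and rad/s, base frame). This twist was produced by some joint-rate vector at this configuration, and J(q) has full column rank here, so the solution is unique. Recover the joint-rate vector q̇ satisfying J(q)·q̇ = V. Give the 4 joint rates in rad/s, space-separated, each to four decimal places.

0.0980 0.3440 -0.6390 0.1100

o_n = [-0.1547, 0.2851, 1.3354]
J₁: ẑ×o_n = [-0.2851, -0.1547, 0.0000], ω = ẑ
J2: z=[0.5150, 0.8572, 0.0000] o=[-0.6257, 0.3760, 0.1900] → [0.9818, -0.5899, -0.4506, 0.5150, 0.8572, 0.0000]
J3: z=[0.8560, -0.5143, -0.0523] o=[-0.5943, 0.3571, 0.8890] → [-0.2333, -0.4051, 0.1645, 0.8560, -0.5143, -0.0523]
J4: z=[0.8560, -0.5143, -0.0523] o=[-0.7366, -0.0671, 1.2018] → [-0.0503, -0.1448, 0.6008, 0.8560, -0.5143, -0.0523]
q̇ = J⁺·V = [0.0980, 0.3440, -0.6390, 0.1100]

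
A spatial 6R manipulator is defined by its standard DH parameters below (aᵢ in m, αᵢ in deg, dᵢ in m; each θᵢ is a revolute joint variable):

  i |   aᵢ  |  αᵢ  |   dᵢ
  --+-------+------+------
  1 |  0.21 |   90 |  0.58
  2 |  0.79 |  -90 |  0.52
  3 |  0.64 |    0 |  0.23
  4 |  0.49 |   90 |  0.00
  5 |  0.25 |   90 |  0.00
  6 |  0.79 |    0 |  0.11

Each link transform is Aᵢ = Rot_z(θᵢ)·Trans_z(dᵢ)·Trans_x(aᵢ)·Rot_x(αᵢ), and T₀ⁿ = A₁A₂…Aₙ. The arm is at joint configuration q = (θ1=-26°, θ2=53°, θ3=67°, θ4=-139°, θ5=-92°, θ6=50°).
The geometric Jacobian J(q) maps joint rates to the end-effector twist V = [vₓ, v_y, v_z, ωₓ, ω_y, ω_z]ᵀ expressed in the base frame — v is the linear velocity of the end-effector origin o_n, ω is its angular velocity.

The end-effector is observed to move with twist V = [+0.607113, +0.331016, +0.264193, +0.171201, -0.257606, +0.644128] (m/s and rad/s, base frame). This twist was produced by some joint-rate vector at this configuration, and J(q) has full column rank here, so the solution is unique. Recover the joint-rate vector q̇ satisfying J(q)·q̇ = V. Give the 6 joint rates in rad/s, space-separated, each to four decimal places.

o_n = [0.6758, -0.8349, 0.7232]
J₁: ẑ×o_n = [0.8349, 0.6758, -0.0000], ω = ẑ
J2: z=[-0.4384, -0.8988, 0.0000] o=[0.1887, -0.0921, 0.5800] → [-0.1287, 0.0628, 0.7634, -0.4384, -0.8988, 0.0000]
J3: z=[-0.7178, 0.3501, 0.6018] o=[0.3881, -0.7678, 1.2109] → [-0.1304, -0.1770, -0.0526, -0.7178, 0.3501, 0.6018]
J4: z=[-0.7178, 0.3501, 0.6018] o=[0.6165, -0.2238, 1.5491] → [0.0787, -0.5572, 0.4179, -0.7178, 0.3501, 0.6018]
J5: z=[-0.6499, -0.0268, -0.7595] o=[0.4941, -0.6826, 1.6700] → [-0.0903, -0.7533, 0.1039, -0.6499, -0.0268, -0.7595]
J6: z=[0.2246, 0.9480, -0.2256] o=[0.6757, -0.7619, 1.5175] → [-0.7694, 0.1783, -0.0165, 0.2246, 0.9480, -0.2256]
q̇ = J⁺·V = [0.4340, 0.0940, -0.5400, 0.4590, -0.2930, -0.1610]

0.4340 0.0940 -0.5400 0.4590 -0.2930 -0.1610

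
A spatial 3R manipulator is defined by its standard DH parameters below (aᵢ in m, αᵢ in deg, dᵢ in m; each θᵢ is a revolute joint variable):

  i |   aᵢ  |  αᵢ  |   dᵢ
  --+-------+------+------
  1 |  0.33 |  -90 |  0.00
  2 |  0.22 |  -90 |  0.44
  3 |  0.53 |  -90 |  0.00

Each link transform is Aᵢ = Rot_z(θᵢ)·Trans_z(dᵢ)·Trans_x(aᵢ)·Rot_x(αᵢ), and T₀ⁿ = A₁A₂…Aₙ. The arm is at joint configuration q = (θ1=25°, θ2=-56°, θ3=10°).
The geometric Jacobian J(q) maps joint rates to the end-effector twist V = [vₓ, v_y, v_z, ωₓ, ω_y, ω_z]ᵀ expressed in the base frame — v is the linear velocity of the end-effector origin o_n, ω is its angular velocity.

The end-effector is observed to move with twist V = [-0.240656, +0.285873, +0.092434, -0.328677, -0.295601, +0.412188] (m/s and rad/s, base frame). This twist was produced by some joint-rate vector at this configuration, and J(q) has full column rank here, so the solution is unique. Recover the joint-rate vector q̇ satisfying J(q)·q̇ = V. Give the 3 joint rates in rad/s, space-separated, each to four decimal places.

0.1270 -0.1290 -0.5100

o_n = [0.5280, 0.6302, 0.6151]
J₁: ẑ×o_n = [-0.6302, 0.5280, 0.0000], ω = ẑ
J2: z=[-0.4226, 0.9063, 0.0000] o=[0.2991, 0.1395, 0.0000] → [0.5575, 0.2600, -0.4149, -0.4226, 0.9063, 0.0000]
J3: z=[0.7514, 0.3504, -0.5592] o=[0.2246, 0.5902, 0.1824] → [0.1739, -0.4948, -0.0763, 0.7514, 0.3504, -0.5592]
q̇ = J⁺·V = [0.1270, -0.1290, -0.5100]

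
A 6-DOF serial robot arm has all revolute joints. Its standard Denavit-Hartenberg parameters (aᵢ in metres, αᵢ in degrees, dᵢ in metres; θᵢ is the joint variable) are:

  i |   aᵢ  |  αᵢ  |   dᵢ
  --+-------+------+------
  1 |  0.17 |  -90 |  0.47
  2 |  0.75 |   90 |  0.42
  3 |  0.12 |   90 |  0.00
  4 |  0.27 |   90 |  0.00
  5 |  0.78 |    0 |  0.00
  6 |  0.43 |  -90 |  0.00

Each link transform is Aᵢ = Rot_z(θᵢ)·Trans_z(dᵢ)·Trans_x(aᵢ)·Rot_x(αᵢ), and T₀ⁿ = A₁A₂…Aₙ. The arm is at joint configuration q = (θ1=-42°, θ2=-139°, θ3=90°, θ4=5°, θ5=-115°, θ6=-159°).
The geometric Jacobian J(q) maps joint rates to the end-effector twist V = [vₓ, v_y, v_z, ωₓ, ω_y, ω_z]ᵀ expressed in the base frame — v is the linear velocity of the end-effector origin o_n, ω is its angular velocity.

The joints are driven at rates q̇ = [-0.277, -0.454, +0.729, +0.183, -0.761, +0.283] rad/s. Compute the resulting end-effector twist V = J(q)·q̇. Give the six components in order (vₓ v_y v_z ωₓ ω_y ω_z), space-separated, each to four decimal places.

o_n = [0.2044, 0.5028, 0.7816]
J₁: ẑ×o_n = [-0.5028, 0.2044, 0.0000], ω = ẑ
J2: z=[0.6691, 0.7431, 0.0000] o=[0.1263, -0.1138, 0.4700] → [0.2316, -0.2085, 0.3546, 0.6691, 0.7431, 0.0000]
J3: z=[-0.4875, 0.4390, -0.7547] o=[-0.0133, 0.5771, 0.9620] → [-0.1353, -0.2523, -0.0594, -0.4875, 0.4390, -0.7547]
J4: z=[-0.5609, 0.5050, 0.6561] o=[0.0670, 0.6663, 0.9620] → [0.0161, -0.0110, 0.0223, -0.5609, 0.5050, 0.6561]
J5: z=[0.5440, -0.3725, 0.7518] o=[0.2355, 0.8765, 0.9443] → [0.3415, 0.0651, -0.2149, 0.5440, -0.3725, 0.7518]
J6: z=[0.5440, -0.3725, 0.7518] o=[0.4263, 0.2629, 0.5022] → [-0.2845, -0.3188, 0.0479, 0.5440, -0.3725, 0.7518]
V = J·q̇ = [-0.4019, -0.2876, -0.0231, -1.0219, 0.2531, -1.0665]

-0.4019 -0.2876 -0.0231 -1.0219 0.2531 -1.0665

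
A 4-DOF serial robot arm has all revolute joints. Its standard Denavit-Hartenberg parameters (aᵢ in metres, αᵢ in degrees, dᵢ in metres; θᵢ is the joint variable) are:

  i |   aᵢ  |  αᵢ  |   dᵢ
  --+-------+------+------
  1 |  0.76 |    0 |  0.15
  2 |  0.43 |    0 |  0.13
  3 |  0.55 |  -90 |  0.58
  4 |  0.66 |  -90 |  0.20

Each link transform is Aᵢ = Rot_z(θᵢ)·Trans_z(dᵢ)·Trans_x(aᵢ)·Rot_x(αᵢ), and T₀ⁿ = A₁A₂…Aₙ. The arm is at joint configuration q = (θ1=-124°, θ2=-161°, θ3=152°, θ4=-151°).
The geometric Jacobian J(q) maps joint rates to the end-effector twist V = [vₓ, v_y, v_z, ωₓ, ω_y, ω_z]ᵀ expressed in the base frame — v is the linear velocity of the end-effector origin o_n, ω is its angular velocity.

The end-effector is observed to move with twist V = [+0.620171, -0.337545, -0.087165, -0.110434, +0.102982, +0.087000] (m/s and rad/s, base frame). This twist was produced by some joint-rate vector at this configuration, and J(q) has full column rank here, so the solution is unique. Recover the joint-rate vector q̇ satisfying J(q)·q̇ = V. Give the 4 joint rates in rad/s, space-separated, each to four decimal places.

0.9080 -0.9200 0.0990 -0.1510

o_n = [-0.1488, -0.3312, 1.1800]
J₁: ẑ×o_n = [0.3312, -0.1488, 0.0000], ω = ẑ
J2: z=[0.0000, 0.0000, 1.0000] o=[-0.4250, -0.6301, 0.1500] → [-0.2989, 0.2761, 0.0000, 0.0000, 0.0000, 1.0000]
J3: z=[0.0000, 0.0000, 1.0000] o=[-0.3137, -0.2147, 0.2800] → [0.1165, 0.1649, -0.0000, 0.0000, 0.0000, 1.0000]
J4: z=[0.7314, -0.6820, 0.0000] o=[-0.6888, -0.6170, 0.8600] → [-0.2182, -0.2340, 0.5772, 0.7314, -0.6820, 0.0000]
q̇ = J⁺·V = [0.9080, -0.9200, 0.0990, -0.1510]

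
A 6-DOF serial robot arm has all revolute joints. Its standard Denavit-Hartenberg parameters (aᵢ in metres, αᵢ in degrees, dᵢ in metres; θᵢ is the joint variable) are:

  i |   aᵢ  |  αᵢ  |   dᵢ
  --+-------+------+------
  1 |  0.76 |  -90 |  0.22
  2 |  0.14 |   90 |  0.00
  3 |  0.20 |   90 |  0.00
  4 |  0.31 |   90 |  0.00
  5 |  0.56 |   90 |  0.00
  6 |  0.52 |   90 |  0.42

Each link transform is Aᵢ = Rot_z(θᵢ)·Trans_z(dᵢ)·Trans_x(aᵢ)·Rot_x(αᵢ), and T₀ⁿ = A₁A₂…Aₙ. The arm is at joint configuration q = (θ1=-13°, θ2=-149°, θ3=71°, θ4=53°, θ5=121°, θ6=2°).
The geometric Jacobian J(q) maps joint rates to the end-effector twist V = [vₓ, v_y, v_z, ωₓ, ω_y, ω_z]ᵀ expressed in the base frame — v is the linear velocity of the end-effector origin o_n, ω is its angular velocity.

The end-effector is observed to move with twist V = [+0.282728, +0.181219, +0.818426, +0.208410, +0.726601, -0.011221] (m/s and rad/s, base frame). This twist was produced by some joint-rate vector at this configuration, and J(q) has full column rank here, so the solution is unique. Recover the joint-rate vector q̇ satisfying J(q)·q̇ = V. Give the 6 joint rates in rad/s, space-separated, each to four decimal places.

o_n = [-0.4186, -0.0102, 0.8270]
J₁: ẑ×o_n = [0.0102, -0.4186, 0.0000], ω = ẑ
J2: z=[0.2250, 0.9744, 0.0000] o=[0.7405, -0.1710, 0.2200] → [0.5914, -0.1365, 1.1656, 0.2250, 0.9744, 0.0000]
J3: z=[-0.5018, 0.1159, -0.8572] o=[0.6236, -0.1440, 0.2921] → [0.1766, 1.1618, 0.0536, -0.5018, 0.1159, -0.8572]
J4: z=[-0.8629, -0.1349, 0.4870] o=[0.6117, 0.0528, 0.3256] → [-0.0369, -0.0692, -0.0846, -0.8629, -0.1349, 0.4870]
J5: z=[0.2547, 0.7162, 0.6498] o=[0.4765, 0.2651, 0.1447] → [0.6675, -0.7554, 0.5709, 0.2547, 0.7162, 0.6498]
J6: z=[-0.8185, 0.5175, -0.2495] o=[0.1881, 0.0029, 0.5468] → [0.1417, 0.3807, 0.3246, -0.8185, 0.5175, -0.2495]
q̇ = J⁺·V = [0.6690, 0.7390, 0.0890, -0.5560, -0.3730, 0.3640]

0.6690 0.7390 0.0890 -0.5560 -0.3730 0.3640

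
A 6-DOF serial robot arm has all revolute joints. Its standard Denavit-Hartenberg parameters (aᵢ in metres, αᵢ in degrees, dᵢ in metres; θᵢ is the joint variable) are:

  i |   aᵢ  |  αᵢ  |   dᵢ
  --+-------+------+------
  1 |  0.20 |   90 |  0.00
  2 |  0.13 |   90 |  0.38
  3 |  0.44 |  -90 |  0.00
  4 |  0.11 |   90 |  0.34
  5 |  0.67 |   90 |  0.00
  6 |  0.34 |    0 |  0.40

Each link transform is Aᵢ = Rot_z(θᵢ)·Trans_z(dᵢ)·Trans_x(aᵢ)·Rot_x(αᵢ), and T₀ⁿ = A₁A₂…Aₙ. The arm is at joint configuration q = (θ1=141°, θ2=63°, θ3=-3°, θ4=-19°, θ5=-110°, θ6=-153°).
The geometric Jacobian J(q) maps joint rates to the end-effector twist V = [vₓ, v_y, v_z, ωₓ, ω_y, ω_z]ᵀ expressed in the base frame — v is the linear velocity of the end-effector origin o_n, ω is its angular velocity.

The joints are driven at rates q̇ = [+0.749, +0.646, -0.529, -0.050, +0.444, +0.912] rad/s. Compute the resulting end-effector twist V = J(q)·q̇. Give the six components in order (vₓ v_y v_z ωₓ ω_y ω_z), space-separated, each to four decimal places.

o_n = [0.2613, 0.4388, 0.3530]
J₁: ẑ×o_n = [-0.4388, 0.2613, 0.0000], ω = ẑ
J2: z=[0.6293, 0.7771, 0.0000] o=[-0.1554, 0.1259, 0.0000] → [0.2743, -0.2222, -0.1270, 0.6293, 0.7771, 0.0000]
J3: z=[-0.6924, 0.5607, -0.4540] o=[0.0378, 0.4583, 0.1158] → [0.1241, 0.0628, -0.1117, -0.6924, 0.5607, -0.4540]
J4: z=[0.6100, 0.7910, 0.0466] o=[-0.1317, 0.5660, 0.5073] → [-0.1161, 0.1125, -0.3885, 0.6100, 0.7910, 0.0466]
J5: z=[-0.5293, 0.4505, -0.7189] o=[0.0109, 0.8804, 0.5995] → [-0.4286, -0.3105, 0.1209, -0.5293, 0.4505, -0.7189]
J6: z=[0.7628, -0.1184, -0.6357] o=[-0.2381, 0.2876, 0.4112] → [0.1030, -0.2731, 0.1744, 0.7628, -0.1184, -0.6357]
V = J·q̇ = [-0.3076, -0.3735, 0.2093, 1.2030, 0.2580, 0.0878]

-0.3076 -0.3735 0.2093 1.2030 0.2580 0.0878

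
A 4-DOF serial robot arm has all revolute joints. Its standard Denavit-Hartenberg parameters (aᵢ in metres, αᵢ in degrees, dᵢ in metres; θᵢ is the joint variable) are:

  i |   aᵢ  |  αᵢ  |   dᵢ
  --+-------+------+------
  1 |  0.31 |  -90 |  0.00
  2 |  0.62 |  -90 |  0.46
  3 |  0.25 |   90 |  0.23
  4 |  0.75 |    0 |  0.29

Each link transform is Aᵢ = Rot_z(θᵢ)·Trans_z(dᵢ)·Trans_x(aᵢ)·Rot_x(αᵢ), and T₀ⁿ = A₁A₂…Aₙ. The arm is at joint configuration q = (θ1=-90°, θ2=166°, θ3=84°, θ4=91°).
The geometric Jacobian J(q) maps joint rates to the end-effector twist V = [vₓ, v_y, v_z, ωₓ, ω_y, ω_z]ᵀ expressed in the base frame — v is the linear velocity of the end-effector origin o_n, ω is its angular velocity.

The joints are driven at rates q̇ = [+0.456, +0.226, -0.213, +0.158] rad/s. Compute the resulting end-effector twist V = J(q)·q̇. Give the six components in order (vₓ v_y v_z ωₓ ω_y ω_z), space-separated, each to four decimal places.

-0.1951 -0.0178 0.2486 0.2425 0.1009 0.2113

o_n = [0.2547, 0.8325, 0.7250]
J₁: ẑ×o_n = [-0.8325, 0.2547, 0.0000], ω = ẑ
J2: z=[1.0000, 0.0000, 0.0000] o=[0.0000, -0.3100, 0.0000] → [-0.0000, -0.7250, 1.1425, 1.0000, 0.0000, 0.0000]
J3: z=[-0.0000, 0.2419, 0.9703] o=[0.4600, 0.2916, -0.1500] → [-0.3132, -0.1992, 0.0497, -0.0000, 0.2419, 0.9703]
J4: z=[0.1045, 0.9650, -0.2406] o=[0.2114, 0.3726, 0.0669] → [0.7458, -0.0792, 0.0063, 0.1045, 0.9650, -0.2406]
V = J·q̇ = [-0.1951, -0.0178, 0.2486, 0.2425, 0.1009, 0.2113]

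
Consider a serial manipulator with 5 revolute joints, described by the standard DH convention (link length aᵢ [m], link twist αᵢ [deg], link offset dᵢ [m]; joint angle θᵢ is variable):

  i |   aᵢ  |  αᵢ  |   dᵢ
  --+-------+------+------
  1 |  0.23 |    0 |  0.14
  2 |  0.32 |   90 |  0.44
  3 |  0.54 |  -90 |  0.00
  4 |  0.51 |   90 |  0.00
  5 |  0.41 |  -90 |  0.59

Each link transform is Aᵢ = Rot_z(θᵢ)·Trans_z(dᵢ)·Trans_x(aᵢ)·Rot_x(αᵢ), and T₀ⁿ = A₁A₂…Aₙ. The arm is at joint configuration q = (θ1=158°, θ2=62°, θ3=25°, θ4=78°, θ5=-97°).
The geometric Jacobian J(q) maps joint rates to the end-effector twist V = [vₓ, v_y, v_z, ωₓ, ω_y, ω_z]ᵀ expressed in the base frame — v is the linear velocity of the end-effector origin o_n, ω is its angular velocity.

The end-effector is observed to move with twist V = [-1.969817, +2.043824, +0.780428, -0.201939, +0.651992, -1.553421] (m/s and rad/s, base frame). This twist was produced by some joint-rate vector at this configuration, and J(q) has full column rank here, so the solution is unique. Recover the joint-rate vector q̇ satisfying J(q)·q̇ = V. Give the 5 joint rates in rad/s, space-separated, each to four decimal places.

-0.9430 -0.9020 0.6540 0.3760 -0.1190

o_n = [-1.2217, -1.1873, 0.7237]
J₁: ẑ×o_n = [1.1873, -1.2217, 0.0000], ω = ẑ
J2: z=[0.0000, 0.0000, 1.0000] o=[-0.2133, 0.0862, 0.1400] → [1.2735, -1.0085, 0.0000, 0.0000, 0.0000, 1.0000]
J3: z=[-0.6428, 0.7660, 0.0000] o=[-0.4584, -0.1195, 0.5800] → [0.1101, 0.0924, 1.2711, -0.6428, 0.7660, 0.0000]
J4: z=[0.3237, 0.2717, 0.9063] o=[-0.8333, -0.4341, 0.8082] → [0.6597, -0.3247, -0.1383, 0.3237, 0.2717, 0.9063]
J5: z=[-0.8127, -0.4106, 0.4134] o=[-0.5863, -0.8780, 0.8530] → [0.1809, -0.3678, -0.0095, -0.8127, -0.4106, 0.4134]
q̇ = J⁺·V = [-0.9430, -0.9020, 0.6540, 0.3760, -0.1190]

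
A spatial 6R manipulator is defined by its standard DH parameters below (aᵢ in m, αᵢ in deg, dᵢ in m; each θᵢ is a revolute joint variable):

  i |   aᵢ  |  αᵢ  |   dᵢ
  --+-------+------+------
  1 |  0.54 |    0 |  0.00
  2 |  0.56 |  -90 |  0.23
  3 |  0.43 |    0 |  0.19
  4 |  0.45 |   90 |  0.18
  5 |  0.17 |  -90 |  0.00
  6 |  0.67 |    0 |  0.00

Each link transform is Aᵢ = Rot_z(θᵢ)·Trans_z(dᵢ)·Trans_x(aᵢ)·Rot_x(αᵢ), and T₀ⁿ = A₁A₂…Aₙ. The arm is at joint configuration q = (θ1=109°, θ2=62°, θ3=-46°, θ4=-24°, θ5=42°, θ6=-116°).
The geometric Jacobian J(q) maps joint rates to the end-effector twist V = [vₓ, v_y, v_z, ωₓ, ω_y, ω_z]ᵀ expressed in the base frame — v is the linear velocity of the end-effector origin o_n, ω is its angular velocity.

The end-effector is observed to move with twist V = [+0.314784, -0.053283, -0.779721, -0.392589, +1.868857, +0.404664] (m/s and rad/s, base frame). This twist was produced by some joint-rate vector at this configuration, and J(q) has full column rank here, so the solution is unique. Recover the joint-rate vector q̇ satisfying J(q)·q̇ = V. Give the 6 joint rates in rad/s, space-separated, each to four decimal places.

o_n = [-0.6309, 0.2919, 1.0818]
J₁: ẑ×o_n = [-0.2919, -0.6309, 0.0000], ω = ẑ
J2: z=[0.0000, 0.0000, 1.0000] o=[-0.1758, 0.5106, 0.0000] → [0.2187, -0.4551, 0.0000, 0.0000, 0.0000, 1.0000]
J3: z=[-0.1564, -0.9877, 0.0000] o=[-0.7289, 0.5982, 0.2300] → [-0.8413, 0.1332, 0.1447, -0.1564, -0.9877, 0.0000]
J4: z=[-0.1564, -0.9877, 0.0000] o=[-1.0537, 0.4573, 0.5393] → [-0.5358, 0.0849, 0.4434, -0.1564, -0.9877, 0.0000]
J5: z=[0.9281, -0.1470, 0.3420] o=[-1.2338, 0.3035, 0.9622] → [-0.0136, 0.0952, 0.0778, 0.9281, -0.1470, 0.3420]
J6: z=[0.1098, -0.7698, -0.6288] o=[-1.2943, 0.1980, 1.0809] → [0.0584, -0.4172, 0.5210, 0.1098, -0.7698, -0.6288]
q̇ = J⁺·V = [0.9920, -0.9180, -0.6960, -0.4850, -0.5260, -0.8120]

0.9920 -0.9180 -0.6960 -0.4850 -0.5260 -0.8120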